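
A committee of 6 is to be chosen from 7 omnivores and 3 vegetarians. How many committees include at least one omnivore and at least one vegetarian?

203

Unrestricted: C(10,6) = 210 ways to pick any 6 of the 10.
Subtract selections that omit an entire group: no omnivores → C(3,6) = 0; no vegetarians → C(7,6) = 7.
Both groups omitted at once is impossible, so 210 − 7 = 203.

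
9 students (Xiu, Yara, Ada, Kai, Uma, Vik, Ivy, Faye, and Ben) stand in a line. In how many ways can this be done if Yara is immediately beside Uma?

80640

Treat {Yara, Uma} as a single unit. There are 8 units to order, and the pair itself can be ordered 2 ways.
So the count is 2·(8)! = 80640.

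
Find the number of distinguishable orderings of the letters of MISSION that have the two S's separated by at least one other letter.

Total arrangements of MISSION: 7!/(2!·2!) = 1260.
If the two S's are adjacent, glue them into one block, leaving 6 items to arrange: (6)!/(2!) = 360 ways.
Subtracting, 1260 − 360 = 900 arrangements keep the S's apart.

900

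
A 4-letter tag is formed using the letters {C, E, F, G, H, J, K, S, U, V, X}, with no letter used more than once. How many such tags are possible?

7920

With no repetition, fill the 4 letters in order: 11 choices, then 10, down to 8.
That product is 11 × 10 × 9 × 8 = 7920.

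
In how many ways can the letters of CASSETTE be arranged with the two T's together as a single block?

Treat the 2 copies of T as a single block. The multiset to arrange is then {TT, A, C, E, E, S, S}, 7 items in all.
That gives (7)!/(2!·2!) = 1260 arrangements.

1260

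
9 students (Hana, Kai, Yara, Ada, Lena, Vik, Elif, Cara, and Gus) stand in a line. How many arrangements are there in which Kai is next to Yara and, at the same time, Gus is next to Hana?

20160

Treat {Kai,Yara} as one block (2 orders) and {Gus,Hana} as another (2 orders).
That leaves 7 units to arrange: 2 × 2 × 7! = 4 × 5040 = 20160.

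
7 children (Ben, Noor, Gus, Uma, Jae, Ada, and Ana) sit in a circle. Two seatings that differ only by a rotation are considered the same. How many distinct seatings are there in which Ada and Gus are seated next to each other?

240

Glue Ada and Gus into a block (2 internal orders). Seating 6 units around a circle gives (5)! arrangements.
So 2 × (5)! = 2 × 120 = 240.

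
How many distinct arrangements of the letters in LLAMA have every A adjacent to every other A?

12

Treat the 2 copies of A as a single block. The multiset to arrange is then {AA, L, L, M}, 4 items in all.
That gives (4)!/(2!) = 12 arrangements.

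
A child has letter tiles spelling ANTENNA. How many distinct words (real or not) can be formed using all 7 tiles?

420

Letter multiplicities in ANTENNA: A×2, E×1, N×3, T×1.
Dividing 7! = 5040 by 3!·2! = 12 for the repeated letters gives 420.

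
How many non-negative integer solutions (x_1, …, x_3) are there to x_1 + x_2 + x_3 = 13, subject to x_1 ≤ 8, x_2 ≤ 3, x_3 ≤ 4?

6

Ignoring the caps, the number of non-negative solutions to x_1+…+x_3 = 13 is C(15,2) = 105.
Subtract solutions that violate a single cap (substitute x_i' = x_i − (cap_i+1)): x_1 ≥ 9 gives C(6,2) = 15; x_2 ≥ 4 gives C(11,2) = 55; x_3 ≥ 5 gives C(10,2) = 45. Together 115.
Add back pairs where two caps are both exceeded: 1 + 0 + 15 = 16.
By inclusion–exclusion the count is 105 − 115 + 16 = 6.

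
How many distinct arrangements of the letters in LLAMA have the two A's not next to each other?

There are 5!/(2!·2!) = 30 arrangements of LLAMA in total.
If the two A's are adjacent, glue them into one block, leaving 4 items to arrange: (4)!/(2!) = 12 ways.
Subtracting, 30 − 12 = 18 arrangements keep the A's apart.

18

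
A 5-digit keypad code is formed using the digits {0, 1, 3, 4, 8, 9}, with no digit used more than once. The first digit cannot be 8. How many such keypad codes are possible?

600

The first digit has 6−1 = 5 choices (anything except 8).
The remaining 4 digits are filled from the other 5 symbols without repetition: 5 × 4 × 3 × 2 = 120.
Total: 5 × 120 = 600.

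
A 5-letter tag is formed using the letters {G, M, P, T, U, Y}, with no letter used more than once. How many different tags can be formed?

With no repetition, fill the 5 letters in order: 6 choices, then 5, down to 2.
That product is 6 × 5 × 4 × 3 × 2 = 720.

720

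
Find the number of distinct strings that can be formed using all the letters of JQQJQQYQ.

168

Letter multiplicities in JQQJQQYQ: J×2, Q×5, Y×1.
So there are 8! / (5!·2!) = 168 distinguishable arrangements.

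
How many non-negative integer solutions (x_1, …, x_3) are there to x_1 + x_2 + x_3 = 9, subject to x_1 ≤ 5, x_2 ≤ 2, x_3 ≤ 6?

By stars and bars, unrestricted non-negative solutions to x_1+…+x_3 = 9 number C(9+2,2) = 55.
Subtract solutions that violate a single cap (substitute x_i' = x_i − (cap_i+1)): x_1 ≥ 6 gives C(5,2) = 10; x_2 ≥ 3 gives C(8,2) = 28; x_3 ≥ 7 gives C(4,2) = 6. Together 44.
Add back pairs where two caps are both exceeded: 1 + 0 + 0 = 1.
By inclusion–exclusion the count is 55 − 44 + 1 = 12.

12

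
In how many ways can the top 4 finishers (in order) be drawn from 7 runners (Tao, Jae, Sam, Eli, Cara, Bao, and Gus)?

840

There are 7 choices for 1st place, 6 for 2nd, and so on down to 4 for position 4.
That gives 7 × 6 × 5 × 4 = 840.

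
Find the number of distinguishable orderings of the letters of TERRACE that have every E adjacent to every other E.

Treat the 2 copies of E as a single block. The multiset to arrange is then {EE, A, C, R, R, T}, 6 items in all.
That gives (6)!/(2!) = 360 arrangements.

360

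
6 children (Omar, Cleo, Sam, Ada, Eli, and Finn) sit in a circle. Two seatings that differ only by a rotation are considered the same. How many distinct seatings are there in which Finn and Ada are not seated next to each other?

Without the restriction there are (5)! = 120 seatings.
Those with Finn next to Ada: fuse the pair into one unit and seat 5 units around a circle — 2·(4)! = 48.
Subtracting, 120 − 48 = 72.

72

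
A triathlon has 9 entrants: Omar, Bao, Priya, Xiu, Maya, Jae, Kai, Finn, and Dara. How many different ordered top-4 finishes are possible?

3024

This is an ordered selection of 4 from 9: P(9,4).
That gives 9 × 8 × 7 × 6 = 3024.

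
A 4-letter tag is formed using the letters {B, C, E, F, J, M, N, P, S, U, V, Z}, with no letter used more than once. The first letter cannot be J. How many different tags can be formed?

10890

The first letter has 12−1 = 11 choices (anything except J).
The remaining 3 letters are filled from the other 11 symbols without repetition: 11 × 10 × 9 = 990.
Total: 11 × 990 = 10890.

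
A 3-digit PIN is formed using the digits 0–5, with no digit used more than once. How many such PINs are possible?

120

This is a permutation of 3 out of 6: P(6,3) = 6!/3!.
That product is 6 × 5 × 4 = 120.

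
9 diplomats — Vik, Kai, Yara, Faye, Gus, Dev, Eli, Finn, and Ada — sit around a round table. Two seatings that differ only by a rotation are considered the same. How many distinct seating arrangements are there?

40320

Seat Vik anywhere (absorbing the rotational symmetry), then permute the other 8: (8)! = 40320.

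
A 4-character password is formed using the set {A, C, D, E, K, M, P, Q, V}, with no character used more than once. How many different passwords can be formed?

Choose and order 4 of the 9 symbols: the first character has 9 options, the next 8, then 7, 6.
9 × 8 × 7 × 6 = 3024.

3024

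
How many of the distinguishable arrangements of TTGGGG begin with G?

10

With the first slot taken by G, it remains to arrange the other 5 letters (TTGGG).
Those 5 letters have G appearing 3 times and T appearing twice, giving (5)!/(3!·2!) = 10.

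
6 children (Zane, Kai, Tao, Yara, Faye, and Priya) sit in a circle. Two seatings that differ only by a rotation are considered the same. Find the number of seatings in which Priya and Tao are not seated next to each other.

All circular seatings of 6 people number (5)! = 120.
Those with Priya next to Tao: fuse the pair into one unit and seat 5 units around a circle — 2·(4)! = 48.
Subtracting, 120 − 48 = 72.

72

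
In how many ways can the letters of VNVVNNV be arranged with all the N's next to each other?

Treat the 3 copies of N as a single block. The multiset to arrange is then {NNN, V, V, V, V}, 5 items in all.
That gives (5)!/(4!) = 5 arrangements.

5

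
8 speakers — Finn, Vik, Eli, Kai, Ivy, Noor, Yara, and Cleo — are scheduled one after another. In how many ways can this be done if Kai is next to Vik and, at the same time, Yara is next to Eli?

Treat {Kai,Vik} as one block (2 orders) and {Yara,Eli} as another (2 orders).
That leaves 6 units to arrange: 2 × 2 × 6! = 4 × 720 = 2880.

2880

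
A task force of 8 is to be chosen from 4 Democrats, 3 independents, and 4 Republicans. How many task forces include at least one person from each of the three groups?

164

Unrestricted: C(11,8) = 165 ways to pick any 8 of the 11.
Subtract selections that omit an entire group: no Democrats → C(7,8) = 0; no independents → C(8,8) = 1; no Republicans → C(7,8) = 0.
Add back selections omitting two groups (i.e. drawn from a single group): C(4,8) + C(3,8) + C(4,8) = 0.
By inclusion–exclusion: 165 − 1 + 0 = 164.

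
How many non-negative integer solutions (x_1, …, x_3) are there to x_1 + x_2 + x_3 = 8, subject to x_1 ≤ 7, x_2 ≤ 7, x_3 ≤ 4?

33

Ignoring the caps, the number of non-negative solutions to x_1+…+x_3 = 8 is C(10,2) = 45.
Subtract solutions that violate a single cap (substitute x_i' = x_i − (cap_i+1)): x_1 ≥ 8 gives C(2,2) = 1; x_2 ≥ 8 gives C(2,2) = 1; x_3 ≥ 5 gives C(5,2) = 10. Together 12.
No two caps can be exceeded simultaneously, so the pair terms are all 0.
By inclusion–exclusion the count is 45 − 12 + 0 = 33.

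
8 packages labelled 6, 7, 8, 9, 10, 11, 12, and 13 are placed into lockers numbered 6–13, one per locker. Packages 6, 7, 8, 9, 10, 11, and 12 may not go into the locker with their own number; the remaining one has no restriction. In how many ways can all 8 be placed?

16687

Let Aᵢ (for 6 ≤ i ≤ 12) be the placements that put package i in its forbidden locker. Any j of these fix j positions, leaving (8−j)! ways to fill the rest, and there are C(7,j) ways to pick which j.
By inclusion–exclusion, the number of valid placements is Σ_{j=0}^{7} (−1)^j C(7,j)·(8−j)!.
Computing: 40320 − 35280 + 15120 − 4200 + 840 − 126 + 14 − 1 = 16687.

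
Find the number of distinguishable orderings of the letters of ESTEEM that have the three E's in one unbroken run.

Treat the 3 copies of E as a single block. The multiset to arrange is then {EEE, M, S, T}, 4 items in all.
All 4 items are distinct, so there are (4)! = 24 arrangements.

24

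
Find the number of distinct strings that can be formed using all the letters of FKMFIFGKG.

15120

The 9 letters of FKMFIFGKG have repeats: F appearing 3 times, G appearing twice, and K appearing twice.
Dividing 9! = 362880 by 3!·2!·2! = 24 for the repeated letters gives 15120.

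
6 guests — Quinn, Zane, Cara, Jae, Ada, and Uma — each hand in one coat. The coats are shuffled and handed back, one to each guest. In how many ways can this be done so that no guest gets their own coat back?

265

Count assignments avoiding every fixed point. For any j of the 6 guests fixed to their own coat, the other 6−j can be arranged in (6−j)! ways.
By inclusion–exclusion this is Σ_{j=0}^{6} (−1)^j C(6,j)·(6−j)!.
Computing: 720 − 720 + 360 − 120 + 30 − 6 + 1 = 265.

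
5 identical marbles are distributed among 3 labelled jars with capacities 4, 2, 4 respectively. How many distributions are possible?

13

By stars and bars, unrestricted non-negative solutions to x_1+…+x_3 = 5 number C(5+2,2) = 21.
Subtract solutions that violate a single cap (substitute x_i' = x_i − (cap_i+1)): x_1 ≥ 5 gives C(2,2) = 1; x_2 ≥ 3 gives C(4,2) = 6; x_3 ≥ 5 gives C(2,2) = 1. Together 8.
No two caps can be exceeded simultaneously, so the pair terms are all 0.
By inclusion–exclusion the count is 21 − 8 + 0 = 13.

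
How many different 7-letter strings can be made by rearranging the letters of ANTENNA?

ANTENNA has 7 letters with A appearing twice and N appearing 3 times.
The number of distinct arrangements is 7!/(3!·2!) = 5040/12 = 420.

420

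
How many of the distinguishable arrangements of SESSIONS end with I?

210

Fix I in the last position and arrange the remaining 7 letters.
Those 7 letters have S appearing 4 times, giving (7)!/(4!) = 210.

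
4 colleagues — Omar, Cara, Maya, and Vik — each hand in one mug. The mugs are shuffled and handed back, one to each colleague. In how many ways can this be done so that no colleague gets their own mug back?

9

This is the derangement count D_4: permutations of 4 items with no fixed point.
By inclusion–exclusion this is Σ_{j=0}^{4} (−1)^j C(4,j)·(4−j)!.
Computing: 24 − 24 + 12 − 4 + 1 = 9.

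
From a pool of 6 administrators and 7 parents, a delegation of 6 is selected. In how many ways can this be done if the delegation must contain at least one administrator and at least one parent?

1708

Total 6-person selections from all 13: C(13,6) = 1716.
Selections missing a whole group: no administrators → C(7,6) = 7; no parents → C(6,6) = 1.
Both groups omitted at once is impossible, so 1716 − 8 = 1708.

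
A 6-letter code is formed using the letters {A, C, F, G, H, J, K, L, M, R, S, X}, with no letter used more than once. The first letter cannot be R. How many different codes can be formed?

609840

The first letter has 12−1 = 11 choices (anything except R).
The remaining 5 letters are filled from the other 11 symbols without repetition: 11 × 10 × 9 × 8 × 7 = 55440.
Total: 11 × 55440 = 609840.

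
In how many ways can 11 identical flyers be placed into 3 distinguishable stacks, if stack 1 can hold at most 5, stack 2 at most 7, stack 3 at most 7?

37

Ignoring the caps, the number of non-negative solutions to x_1+…+x_3 = 11 is C(13,2) = 78.
Subtract solutions that violate a single cap (substitute x_i' = x_i − (cap_i+1)): x_1 ≥ 6 gives C(7,2) = 21; x_2 ≥ 8 gives C(5,2) = 10; x_3 ≥ 8 gives C(5,2) = 10. Together 41.
No two caps can be exceeded simultaneously, so the pair terms are all 0.
By inclusion–exclusion the count is 78 − 41 + 0 = 37.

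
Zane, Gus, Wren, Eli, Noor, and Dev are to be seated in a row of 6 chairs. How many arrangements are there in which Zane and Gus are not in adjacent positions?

480

Of the 6! = 720 arrangements, those with Zane and Gus adjacent number 2 × 5! = 240 (treat the pair as a block with 2 internal orders).
Complementary counting: 720 − 240 = 480.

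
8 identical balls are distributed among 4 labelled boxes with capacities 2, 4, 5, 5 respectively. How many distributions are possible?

By stars and bars, unrestricted non-negative solutions to x_1+…+x_4 = 8 number C(8+3,3) = 165.
Subtract solutions that violate a single cap (substitute x_i' = x_i − (cap_i+1)): x_1 ≥ 3 gives C(8,3) = 56; x_2 ≥ 5 gives C(6,3) = 20; x_3 ≥ 6 gives C(5,3) = 10; x_4 ≥ 6 gives C(5,3) = 10. Together 96.
Add back pairs where two caps are both exceeded: 1 + 0 + 0 + 0 + 0 + 0 = 1.
By inclusion–exclusion the count is 165 − 96 + 1 = 70.

70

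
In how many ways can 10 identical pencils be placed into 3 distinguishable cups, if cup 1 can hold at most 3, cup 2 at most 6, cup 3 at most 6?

18

Ignoring the caps, the number of non-negative solutions to x_1+…+x_3 = 10 is C(12,2) = 66.
Subtract solutions that violate a single cap (substitute x_i' = x_i − (cap_i+1)): x_1 ≥ 4 gives C(8,2) = 28; x_2 ≥ 7 gives C(5,2) = 10; x_3 ≥ 7 gives C(5,2) = 10. Together 48.
No two caps can be exceeded simultaneously, so the pair terms are all 0.
By inclusion–exclusion the count is 66 − 48 + 0 = 18.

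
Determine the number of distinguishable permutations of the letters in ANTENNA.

420

Letter multiplicities in ANTENNA: A×2, E×1, N×3, T×1.
So there are 7! / (3!·2!) = 420 distinguishable arrangements.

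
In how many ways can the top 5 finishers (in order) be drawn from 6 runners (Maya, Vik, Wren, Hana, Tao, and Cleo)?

There are 6 choices for 1st place, 5 for 2nd, and so on down to 2 for position 5.
That gives 6 × 5 × 4 × 3 × 2 = 720.

720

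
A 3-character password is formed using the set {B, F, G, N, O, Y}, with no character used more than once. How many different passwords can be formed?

Choose and order 3 of the 6 symbols: the first character has 6 options, the next 5, then 4.
That product is 6 × 5 × 4 = 120.

120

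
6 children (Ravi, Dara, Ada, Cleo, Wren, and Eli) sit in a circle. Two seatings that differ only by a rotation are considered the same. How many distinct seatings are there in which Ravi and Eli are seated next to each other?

48

Treat {Ravi, Eli} as one unit (2 internal orders) and seat the resulting 5 units around the table: (4)! circular arrangements.
So 2 × (4)! = 2 × 24 = 48.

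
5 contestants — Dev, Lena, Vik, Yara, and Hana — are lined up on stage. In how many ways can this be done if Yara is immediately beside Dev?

Place the 3 others and the Yara-Dev pair as 4 objects in a line; the pair has 2 internal arrangements.
That gives 2 × 4! = 2 × 24 = 48.

48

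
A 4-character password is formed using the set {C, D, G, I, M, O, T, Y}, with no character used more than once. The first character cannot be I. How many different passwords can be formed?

1470

The first character has 8−1 = 7 choices (anything except I).
The remaining 3 characters are filled from the other 7 symbols without repetition: 7 × 6 × 5 = 210.
Total: 7 × 210 = 1470.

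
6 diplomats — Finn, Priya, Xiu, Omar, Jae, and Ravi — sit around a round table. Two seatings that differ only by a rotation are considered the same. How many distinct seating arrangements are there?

120

Around a circle, 6 distinct people have 6!/6 = (5)! = 120 rotationally distinct seatings.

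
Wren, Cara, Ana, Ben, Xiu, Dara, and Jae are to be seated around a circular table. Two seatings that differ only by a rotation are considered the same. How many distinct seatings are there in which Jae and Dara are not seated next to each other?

480

Without the restriction there are (6)! = 720 seatings.
Those with Jae next to Dara: fuse the pair into one unit and seat 6 units around a circle — 2·(5)! = 240.
Subtracting, 720 − 240 = 480.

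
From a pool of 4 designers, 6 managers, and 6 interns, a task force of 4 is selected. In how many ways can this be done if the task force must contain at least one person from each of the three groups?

With no constraint there are C(16,4) = 1820 possible selections.
Selections missing a whole group: no designers → C(12,4) = 495; no managers → C(10,4) = 210; no interns → C(10,4) = 210.
Add back selections omitting two groups (i.e. drawn from a single group): C(4,4) + C(6,4) + C(6,4) = 31.
By inclusion–exclusion: 1820 − 915 + 31 = 936.

936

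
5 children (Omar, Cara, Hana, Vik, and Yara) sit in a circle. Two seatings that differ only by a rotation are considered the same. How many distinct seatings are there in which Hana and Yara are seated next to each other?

Treat {Hana, Yara} as one unit (2 internal orders) and seat the resulting 4 units around the table: (3)! circular arrangements.
So 2 × (3)! = 2 × 6 = 12.

12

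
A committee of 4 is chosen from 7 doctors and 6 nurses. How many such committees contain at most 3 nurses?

700

Split by how many nurses are chosen (0 through 3).
Sum: C(6,0)·C(7,4) + C(6,1)·C(7,3) + C(6,2)·C(7,2) + C(6,3)·C(7,1) = 35 + 210 + 315 + 140 = 700.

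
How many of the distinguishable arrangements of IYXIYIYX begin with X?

140

With the first slot taken by X, it remains to arrange the other 7 letters (IYIYIYX).
Those 7 letters have I appearing 3 times and Y appearing 3 times, giving (7)!/(3!·3!) = 140.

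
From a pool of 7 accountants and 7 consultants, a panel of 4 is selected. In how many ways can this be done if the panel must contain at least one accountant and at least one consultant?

931

Unrestricted: C(14,4) = 1001 ways to pick any 4 of the 14.
Selections missing a whole group: no accountants → C(7,4) = 35; no consultants → C(7,4) = 35.
Both groups omitted at once is impossible, so 1001 − 70 = 931.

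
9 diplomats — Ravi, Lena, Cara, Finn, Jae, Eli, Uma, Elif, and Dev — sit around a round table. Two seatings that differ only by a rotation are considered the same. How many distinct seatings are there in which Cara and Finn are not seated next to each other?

30240

Without the restriction there are (8)! = 40320 seatings.
Those with Cara next to Finn: fuse the pair into one unit and seat 8 units around a circle — 2·(7)! = 10080.
Subtracting, 40320 − 10080 = 30240.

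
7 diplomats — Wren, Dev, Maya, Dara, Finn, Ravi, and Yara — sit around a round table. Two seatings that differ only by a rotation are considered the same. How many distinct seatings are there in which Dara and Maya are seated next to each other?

Treat {Dara, Maya} as one unit (2 internal orders) and seat the resulting 6 units around the table: (5)! circular arrangements.
So 2 × (5)! = 2 × 120 = 240.

240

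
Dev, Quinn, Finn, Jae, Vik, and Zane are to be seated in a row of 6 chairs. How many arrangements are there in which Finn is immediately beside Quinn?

Treat {Finn, Quinn} as a single unit. There are 5 units to order, and the pair itself can be ordered 2 ways.
So the count is 2·(5)! = 240.

240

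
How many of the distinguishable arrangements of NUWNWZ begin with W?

Fix W in the first position and arrange the remaining 5 letters.
Those 5 letters have N appearing twice, giving (5)!/(2!) = 60.

60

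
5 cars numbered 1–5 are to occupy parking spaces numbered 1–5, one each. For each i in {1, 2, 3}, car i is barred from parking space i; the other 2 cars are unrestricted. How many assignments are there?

Let Aᵢ (for i ∈ {1, 2, 3}) be the placements that put car i in its forbidden parking space. Any j of these fix j positions, leaving (5−j)! ways to fill the rest, and there are C(3,j) ways to pick which j.
By inclusion–exclusion, the number of valid placements is Σ_{j=0}^{3} (−1)^j C(3,j)·(5−j)!.
Computing: 120 − 72 + 18 − 2 = 64.

64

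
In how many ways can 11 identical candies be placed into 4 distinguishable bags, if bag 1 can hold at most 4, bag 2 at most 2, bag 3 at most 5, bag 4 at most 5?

Ignoring the caps, the number of non-negative solutions to x_1+…+x_4 = 11 is C(14,3) = 364.
Subtract solutions that violate a single cap (substitute x_i' = x_i − (cap_i+1)): x_1 ≥ 5 gives C(9,3) = 84; x_2 ≥ 3 gives C(11,3) = 165; x_3 ≥ 6 gives C(8,3) = 56; x_4 ≥ 6 gives C(8,3) = 56. Together 361.
Add back pairs where two caps are both exceeded: 20 + 1 + 1 + 10 + 10 + 0 = 42.
By inclusion–exclusion the count is 364 − 361 + 42 = 45.

45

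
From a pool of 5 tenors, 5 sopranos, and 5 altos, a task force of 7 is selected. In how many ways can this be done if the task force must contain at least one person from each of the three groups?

6075

Unrestricted: C(15,7) = 6435 ways to pick any 7 of the 15.
Subtract selections that omit an entire group: no tenors → C(10,7) = 120; no sopranos → C(10,7) = 120; no altos → C(10,7) = 120.
Add back selections omitting two groups (i.e. drawn from a single group): C(5,7) + C(5,7) + C(5,7) = 0.
By inclusion–exclusion: 6435 − 360 + 0 = 6075.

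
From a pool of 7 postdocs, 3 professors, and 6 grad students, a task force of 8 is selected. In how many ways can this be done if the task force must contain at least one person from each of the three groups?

With no constraint there are C(16,8) = 12870 possible selections.
Selections missing a whole group: no postdocs → C(9,8) = 9; no professors → C(13,8) = 1287; no grad students → C(10,8) = 45.
Add back selections omitting two groups (i.e. drawn from a single group): C(7,8) + C(3,8) + C(6,8) = 0.
By inclusion–exclusion: 12870 − 1341 + 0 = 11529.

11529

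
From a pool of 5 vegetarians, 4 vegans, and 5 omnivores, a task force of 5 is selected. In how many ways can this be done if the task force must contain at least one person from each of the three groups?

Unrestricted: C(14,5) = 2002 ways to pick any 5 of the 14.
Selections missing a whole group: no vegetarians → C(9,5) = 126; no vegans → C(10,5) = 252; no omnivores → C(9,5) = 126.
Add back selections omitting two groups (i.e. drawn from a single group): C(5,5) + C(4,5) + C(5,5) = 2.
By inclusion–exclusion: 2002 − 504 + 2 = 1500.

1500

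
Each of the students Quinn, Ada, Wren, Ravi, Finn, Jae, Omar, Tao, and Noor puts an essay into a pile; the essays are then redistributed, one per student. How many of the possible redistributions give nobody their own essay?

133496

Count assignments avoiding every fixed point. For any j of the 9 students fixed to their own essay, the other 9−j can be arranged in (9−j)! ways.
By inclusion–exclusion this is Σ_{j=0}^{9} (−1)^j C(9,j)·(9−j)!.
Computing: 362880 − 362880 + 181440 − 60480 + 15120 − 3024 + 504 − 72 + 9 − 1 = 133496.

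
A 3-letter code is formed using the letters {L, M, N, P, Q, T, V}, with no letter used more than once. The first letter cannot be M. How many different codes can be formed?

The first letter has 7−1 = 6 choices (anything except M).
The remaining 2 letters are filled from the other 6 symbols without repetition: 6 × 5 = 30.
Total: 6 × 30 = 180.

180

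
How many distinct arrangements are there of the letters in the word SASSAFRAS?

The 9 letters of SASSAFRAS have repeats: A appearing 3 times and S appearing 4 times.
So there are 9! / (4!·3!) = 2520 distinguishable arrangements.

2520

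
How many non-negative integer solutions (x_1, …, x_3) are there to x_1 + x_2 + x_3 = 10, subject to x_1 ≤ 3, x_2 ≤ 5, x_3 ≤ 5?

10

Ignoring the caps, the number of non-negative solutions to x_1+…+x_3 = 10 is C(12,2) = 66.
Subtract solutions that violate a single cap (substitute x_i' = x_i − (cap_i+1)): x_1 ≥ 4 gives C(8,2) = 28; x_2 ≥ 6 gives C(6,2) = 15; x_3 ≥ 6 gives C(6,2) = 15. Together 58.
Add back pairs where two caps are both exceeded: 1 + 1 + 0 = 2.
By inclusion–exclusion the count is 66 − 58 + 2 = 10.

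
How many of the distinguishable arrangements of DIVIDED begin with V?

With the first slot taken by V, it remains to arrange the other 6 letters (DIIDED).
Those 6 letters have D appearing 3 times and I appearing twice, giving (6)!/(3!·2!) = 60.

60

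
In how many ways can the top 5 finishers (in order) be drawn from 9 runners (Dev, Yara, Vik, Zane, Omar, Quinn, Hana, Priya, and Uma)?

15120

There are 9 choices for 1st place, 8 for 2nd, and so on down to 5 for position 5.
That gives 9 × 8 × 7 × 6 × 5 = 15120.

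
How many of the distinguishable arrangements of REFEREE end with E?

Fix E in the last position and arrange the remaining 6 letters.
Those 6 letters have E appearing 3 times and R appearing twice, giving (6)!/(3!·2!) = 60.

60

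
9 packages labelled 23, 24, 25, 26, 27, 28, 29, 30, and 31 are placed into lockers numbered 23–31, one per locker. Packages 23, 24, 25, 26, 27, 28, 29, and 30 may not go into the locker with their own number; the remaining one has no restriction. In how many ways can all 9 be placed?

148329

Let Aᵢ (for 23 ≤ i ≤ 30) be the placements that put package i in its forbidden locker. Any j of these fix j positions, leaving (9−j)! ways to fill the rest, and there are C(8,j) ways to pick which j.
By inclusion–exclusion, the number of valid placements is Σ_{j=0}^{8} (−1)^j C(8,j)·(9−j)!.
Computing: 362880 − 322560 + 141120 − 40320 + 8400 − 1344 + 168 − 16 + 1 = 148329.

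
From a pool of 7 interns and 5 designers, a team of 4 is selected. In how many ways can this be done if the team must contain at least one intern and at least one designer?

455

Unrestricted: C(12,4) = 495 ways to pick any 4 of the 12.
Selections missing a whole group: no interns → C(5,4) = 5; no designers → C(7,4) = 35.
Both groups omitted at once is impossible, so 495 − 40 = 455.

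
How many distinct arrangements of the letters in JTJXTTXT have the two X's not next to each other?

315

There are 8!/(4!·2!·2!) = 420 arrangements of JTJXTTXT in total.
Arrangements with the X's together: treat XX as one letter, giving (7)!/(4!·2!) = 105.
Subtracting, 420 − 105 = 315 arrangements keep the X's apart.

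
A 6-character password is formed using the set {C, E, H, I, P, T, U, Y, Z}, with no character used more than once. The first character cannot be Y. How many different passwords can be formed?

53760

The first character has 9−1 = 8 choices (anything except Y).
The remaining 5 characters are filled from the other 8 symbols without repetition: 8 × 7 × 6 × 5 × 4 = 6720.
Total: 8 × 6720 = 53760.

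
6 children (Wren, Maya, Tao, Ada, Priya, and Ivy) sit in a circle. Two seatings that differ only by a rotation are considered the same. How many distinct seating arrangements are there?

120

Around a circle, 6 distinct people have 6!/6 = (5)! = 120 rotationally distinct seatings.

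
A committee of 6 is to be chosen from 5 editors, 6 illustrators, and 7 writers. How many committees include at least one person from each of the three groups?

15470

Total 6-person selections from all 18: C(18,6) = 18564.
Selections missing a whole group: no editors → C(13,6) = 1716; no illustrators → C(12,6) = 924; no writers → C(11,6) = 462.
Add back selections omitting two groups (i.e. drawn from a single group): C(5,6) + C(6,6) + C(7,6) = 8.
By inclusion–exclusion: 18564 − 3102 + 8 = 15470.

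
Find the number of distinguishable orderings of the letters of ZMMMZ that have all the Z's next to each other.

Treat the 2 copies of Z as a single block. The multiset to arrange is then {ZZ, M, M, M}, 4 items in all.
That gives (4)!/(3!) = 4 arrangements.

4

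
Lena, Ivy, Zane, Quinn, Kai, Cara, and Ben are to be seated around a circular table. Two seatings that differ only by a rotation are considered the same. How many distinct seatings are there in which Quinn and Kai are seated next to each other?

240

Treat {Quinn, Kai} as one unit (2 internal orders) and seat the resulting 6 units around the table: (5)! circular arrangements.
So 2 × (5)! = 2 × 120 = 240.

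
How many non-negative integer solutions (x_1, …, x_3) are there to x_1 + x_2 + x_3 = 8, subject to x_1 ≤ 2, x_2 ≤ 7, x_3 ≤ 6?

Ignoring the caps, the number of non-negative solutions to x_1+…+x_3 = 8 is C(10,2) = 45.
Subtract solutions that violate a single cap (substitute x_i' = x_i − (cap_i+1)): x_1 ≥ 3 gives C(7,2) = 21; x_2 ≥ 8 gives C(2,2) = 1; x_3 ≥ 7 gives C(3,2) = 3. Together 25.
No two caps can be exceeded simultaneously, so the pair terms are all 0.
By inclusion–exclusion the count is 45 − 25 + 0 = 20.

20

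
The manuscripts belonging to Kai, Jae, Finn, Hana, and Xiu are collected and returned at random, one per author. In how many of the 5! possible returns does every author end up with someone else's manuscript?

Let Aᵢ be the assignments in which author i gets their own manuscript. We want the size of the complement of A₁∪…∪A_5.
By inclusion–exclusion this is Σ_{j=0}^{5} (−1)^j C(5,j)·(5−j)!.
Computing: 120 − 120 + 60 − 20 + 5 − 1 = 44.

44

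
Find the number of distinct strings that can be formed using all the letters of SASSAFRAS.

2520

SASSAFRAS has 9 letters with A appearing 3 times and S appearing 4 times.
Dividing 9! = 362880 by 4!·3! = 144 for the repeated letters gives 2520.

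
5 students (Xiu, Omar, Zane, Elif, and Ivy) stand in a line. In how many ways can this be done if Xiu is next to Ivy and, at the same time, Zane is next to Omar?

24

Treat {Xiu,Ivy} as one block (2 orders) and {Zane,Omar} as another (2 orders).
That leaves 3 units to arrange: 2 × 2 × 3! = 4 × 6 = 24.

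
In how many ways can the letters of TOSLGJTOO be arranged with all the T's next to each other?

Treat the 2 copies of T as a single block. The multiset to arrange is then {TT, G, J, L, O, O, O, S}, 8 items in all.
That gives (8)!/(3!) = 6720 arrangements.

6720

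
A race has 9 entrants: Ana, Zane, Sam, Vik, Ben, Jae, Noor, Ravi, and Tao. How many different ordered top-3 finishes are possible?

There are 9 choices for 1st place, 8 for 2nd, and 7 for 3rd.
That gives 9 × 8 × 7 = 504.

504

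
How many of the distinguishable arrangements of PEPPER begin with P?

30

With the first slot taken by P, it remains to arrange the other 5 letters (EPPER).
Those 5 letters have E appearing twice and P appearing twice, giving (5)!/(2!·2!) = 30.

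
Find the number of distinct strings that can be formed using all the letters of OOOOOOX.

7

The 7 letters of OOOOOOX have repeats: O appearing 6 times.
Dividing 7! = 5040 by 6! = 720 for the repeated letters gives 7.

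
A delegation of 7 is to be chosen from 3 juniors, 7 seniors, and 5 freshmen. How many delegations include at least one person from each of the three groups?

Total 7-person selections from all 15: C(15,7) = 6435.
Selections missing a whole group: no juniors → C(12,7) = 792; no seniors → C(8,7) = 8; no freshmen → C(10,7) = 120.
Add back selections omitting two groups (i.e. drawn from a single group): C(3,7) + C(7,7) + C(5,7) = 1.
By inclusion–exclusion: 6435 − 920 + 1 = 5516.

5516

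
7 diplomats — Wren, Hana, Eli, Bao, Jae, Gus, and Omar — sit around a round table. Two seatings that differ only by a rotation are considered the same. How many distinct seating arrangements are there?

720

Fix one person's seat to break rotational symmetry; the remaining 6 people can be arranged in (6)! = 720 ways.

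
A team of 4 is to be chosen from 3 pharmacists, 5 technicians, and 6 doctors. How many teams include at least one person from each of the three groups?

With no constraint there are C(14,4) = 1001 possible selections.
Subtract selections that omit an entire group: no pharmacists → C(11,4) = 330; no technicians → C(9,4) = 126; no doctors → C(8,4) = 70.
Add back selections omitting two groups (i.e. drawn from a single group): C(3,4) + C(5,4) + C(6,4) = 20.
By inclusion–exclusion: 1001 − 526 + 20 = 495.

495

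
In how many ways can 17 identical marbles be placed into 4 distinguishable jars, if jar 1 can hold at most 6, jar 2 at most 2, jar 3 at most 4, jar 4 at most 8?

19

Without the upper bounds there are C(20,3) = 1140 ways to split 17 among 4 jars.
Subtract solutions that violate a single cap (substitute x_i' = x_i − (cap_i+1)): x_1 ≥ 7 gives C(13,3) = 286; x_2 ≥ 3 gives C(17,3) = 680; x_3 ≥ 5 gives C(15,3) = 455; x_4 ≥ 9 gives C(11,3) = 165. Together 1586.
Add back pairs where two caps are both exceeded: 120 + 56 + 4 + 220 + 56 + 20 = 476.
Subtract triples: 10 + 0 + 0 + 1 = 11.
By inclusion–exclusion the count is 1140 − 1586 + 476 − 11 = 19.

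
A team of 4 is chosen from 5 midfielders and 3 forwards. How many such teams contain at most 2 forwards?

65

Split by how many forwards are chosen (0 through 2).
Sum: C(3,0)·C(5,4) + C(3,1)·C(5,3) + C(3,2)·C(5,2) = 5 + 30 + 30 = 65.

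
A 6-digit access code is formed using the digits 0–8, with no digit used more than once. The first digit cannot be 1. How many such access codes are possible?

The first digit has 9−1 = 8 choices (anything except 1).
The remaining 5 digits are filled from the other 8 symbols without repetition: 8 × 7 × 6 × 5 × 4 = 6720.
Total: 8 × 6720 = 53760.

53760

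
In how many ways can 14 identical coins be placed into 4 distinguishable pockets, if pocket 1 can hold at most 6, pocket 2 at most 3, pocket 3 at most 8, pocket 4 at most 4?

By stars and bars, unrestricted non-negative solutions to x_1+…+x_4 = 14 number C(14+3,3) = 680.
Subtract solutions that violate a single cap (substitute x_i' = x_i − (cap_i+1)): x_1 ≥ 7 gives C(10,3) = 120; x_2 ≥ 4 gives C(13,3) = 286; x_3 ≥ 9 gives C(8,3) = 56; x_4 ≥ 5 gives C(12,3) = 220. Together 682.
Add back pairs where two caps are both exceeded: 20 + 0 + 10 + 4 + 56 + 1 = 91.
By inclusion–exclusion the count is 680 − 682 + 91 = 89.

89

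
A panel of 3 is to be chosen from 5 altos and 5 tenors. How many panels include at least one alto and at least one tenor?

Total 3-person selections from all 10: C(10,3) = 120.
Subtract selections that omit an entire group: no altos → C(5,3) = 10; no tenors → C(5,3) = 10.
Both groups omitted at once is impossible, so 120 − 20 = 100.

100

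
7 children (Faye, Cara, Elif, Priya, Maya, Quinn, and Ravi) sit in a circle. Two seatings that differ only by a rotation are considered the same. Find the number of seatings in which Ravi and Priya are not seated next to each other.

All circular seatings of 7 people number (6)! = 720.
Those with Ravi next to Priya: fuse the pair into one unit and seat 6 units around a circle — 2·(5)! = 240.
Subtracting, 720 − 240 = 480.

480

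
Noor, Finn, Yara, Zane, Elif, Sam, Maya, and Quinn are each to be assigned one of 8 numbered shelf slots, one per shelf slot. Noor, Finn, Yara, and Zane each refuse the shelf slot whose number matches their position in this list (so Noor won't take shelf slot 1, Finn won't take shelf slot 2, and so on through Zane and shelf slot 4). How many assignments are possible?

24024

Let Aᵢ (for 1 ≤ i ≤ 4) be the placements that put person i in their forbidden shelf slot. Any j of these fix j positions, leaving (8−j)! ways to fill the rest, and there are C(4,j) ways to pick which j.
By inclusion–exclusion, the number of valid placements is Σ_{j=0}^{4} (−1)^j C(4,j)·(8−j)!.
Computing: 40320 − 20160 + 4320 − 480 + 24 = 24024.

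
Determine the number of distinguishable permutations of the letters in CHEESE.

The 6 letters of CHEESE have repeats: E appearing 3 times.
The number of distinct arrangements is 6!/(3!) = 720/6 = 120.

120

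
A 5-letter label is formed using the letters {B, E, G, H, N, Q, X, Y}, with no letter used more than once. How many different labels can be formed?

Choose and order 5 of the 8 symbols: the first letter has 8 options, the next 7, and so on down to 4.
That product is 8 × 7 × 6 × 5 × 4 = 6720.

6720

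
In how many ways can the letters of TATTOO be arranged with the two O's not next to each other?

40

There are 6!/(3!·2!) = 60 arrangements of TATTOO in total.
If the two O's are adjacent, glue them into one block, leaving 5 items to arrange: (5)!/(3!) = 20 ways.
Hence 60 − 20 = 40.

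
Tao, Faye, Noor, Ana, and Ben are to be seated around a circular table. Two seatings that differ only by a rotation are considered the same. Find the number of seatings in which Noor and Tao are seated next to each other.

12

Treat {Noor, Tao} as one unit (2 internal orders) and seat the resulting 4 units around the table: (3)! circular arrangements.
So 2 × (3)! = 2 × 6 = 12.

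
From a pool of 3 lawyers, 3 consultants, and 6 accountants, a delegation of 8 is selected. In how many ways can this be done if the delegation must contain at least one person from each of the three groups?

Total 8-person selections from all 12: C(12,8) = 495.
Subtract selections that omit an entire group: no lawyers → C(9,8) = 9; no consultants → C(9,8) = 9; no accountants → C(6,8) = 0.
Add back selections omitting two groups (i.e. drawn from a single group): C(3,8) + C(3,8) + C(6,8) = 0.
By inclusion–exclusion: 495 − 18 + 0 = 477.

477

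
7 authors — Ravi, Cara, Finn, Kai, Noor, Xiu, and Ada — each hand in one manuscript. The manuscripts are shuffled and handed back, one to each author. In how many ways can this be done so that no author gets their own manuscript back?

1854

Count assignments avoiding every fixed point. For any j of the 7 authors fixed to their own manuscript, the other 7−j can be arranged in (7−j)! ways.
By inclusion–exclusion this is Σ_{j=0}^{7} (−1)^j C(7,j)·(7−j)!.
Computing: 5040 − 5040 + 2520 − 840 + 210 − 42 + 7 − 1 = 1854.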